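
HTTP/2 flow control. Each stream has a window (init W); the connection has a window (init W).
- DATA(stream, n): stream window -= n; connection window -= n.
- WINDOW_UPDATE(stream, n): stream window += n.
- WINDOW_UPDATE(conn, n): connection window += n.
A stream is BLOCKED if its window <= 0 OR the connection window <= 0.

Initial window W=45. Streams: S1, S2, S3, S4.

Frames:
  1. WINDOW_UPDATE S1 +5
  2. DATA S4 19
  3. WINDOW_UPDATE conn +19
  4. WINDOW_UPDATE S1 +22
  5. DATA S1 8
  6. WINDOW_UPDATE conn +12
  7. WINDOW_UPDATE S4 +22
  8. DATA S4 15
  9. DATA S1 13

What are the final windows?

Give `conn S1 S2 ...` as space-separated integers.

Answer: 21 51 45 45 33

Derivation:
Op 1: conn=45 S1=50 S2=45 S3=45 S4=45 blocked=[]
Op 2: conn=26 S1=50 S2=45 S3=45 S4=26 blocked=[]
Op 3: conn=45 S1=50 S2=45 S3=45 S4=26 blocked=[]
Op 4: conn=45 S1=72 S2=45 S3=45 S4=26 blocked=[]
Op 5: conn=37 S1=64 S2=45 S3=45 S4=26 blocked=[]
Op 6: conn=49 S1=64 S2=45 S3=45 S4=26 blocked=[]
Op 7: conn=49 S1=64 S2=45 S3=45 S4=48 blocked=[]
Op 8: conn=34 S1=64 S2=45 S3=45 S4=33 blocked=[]
Op 9: conn=21 S1=51 S2=45 S3=45 S4=33 blocked=[]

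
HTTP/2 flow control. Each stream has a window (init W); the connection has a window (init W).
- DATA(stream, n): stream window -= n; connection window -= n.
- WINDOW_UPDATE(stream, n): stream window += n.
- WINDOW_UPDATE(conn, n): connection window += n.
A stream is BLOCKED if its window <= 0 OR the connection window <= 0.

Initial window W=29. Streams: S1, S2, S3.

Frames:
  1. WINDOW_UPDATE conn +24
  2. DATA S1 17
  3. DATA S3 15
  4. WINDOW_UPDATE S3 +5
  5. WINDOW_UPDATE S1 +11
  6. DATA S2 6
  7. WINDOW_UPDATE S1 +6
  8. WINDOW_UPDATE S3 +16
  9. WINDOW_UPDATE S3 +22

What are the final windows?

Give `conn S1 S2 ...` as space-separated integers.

Answer: 15 29 23 57

Derivation:
Op 1: conn=53 S1=29 S2=29 S3=29 blocked=[]
Op 2: conn=36 S1=12 S2=29 S3=29 blocked=[]
Op 3: conn=21 S1=12 S2=29 S3=14 blocked=[]
Op 4: conn=21 S1=12 S2=29 S3=19 blocked=[]
Op 5: conn=21 S1=23 S2=29 S3=19 blocked=[]
Op 6: conn=15 S1=23 S2=23 S3=19 blocked=[]
Op 7: conn=15 S1=29 S2=23 S3=19 blocked=[]
Op 8: conn=15 S1=29 S2=23 S3=35 blocked=[]
Op 9: conn=15 S1=29 S2=23 S3=57 blocked=[]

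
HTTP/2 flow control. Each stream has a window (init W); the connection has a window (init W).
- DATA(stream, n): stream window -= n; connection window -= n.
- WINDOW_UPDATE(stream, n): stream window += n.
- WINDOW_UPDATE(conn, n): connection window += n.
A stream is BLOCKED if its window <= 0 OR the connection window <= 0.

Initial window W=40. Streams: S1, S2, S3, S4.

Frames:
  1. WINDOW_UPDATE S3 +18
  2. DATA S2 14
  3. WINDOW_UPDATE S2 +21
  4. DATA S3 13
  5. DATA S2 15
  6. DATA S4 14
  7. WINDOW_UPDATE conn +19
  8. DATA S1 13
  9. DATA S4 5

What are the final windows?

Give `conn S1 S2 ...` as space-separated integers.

Op 1: conn=40 S1=40 S2=40 S3=58 S4=40 blocked=[]
Op 2: conn=26 S1=40 S2=26 S3=58 S4=40 blocked=[]
Op 3: conn=26 S1=40 S2=47 S3=58 S4=40 blocked=[]
Op 4: conn=13 S1=40 S2=47 S3=45 S4=40 blocked=[]
Op 5: conn=-2 S1=40 S2=32 S3=45 S4=40 blocked=[1, 2, 3, 4]
Op 6: conn=-16 S1=40 S2=32 S3=45 S4=26 blocked=[1, 2, 3, 4]
Op 7: conn=3 S1=40 S2=32 S3=45 S4=26 blocked=[]
Op 8: conn=-10 S1=27 S2=32 S3=45 S4=26 blocked=[1, 2, 3, 4]
Op 9: conn=-15 S1=27 S2=32 S3=45 S4=21 blocked=[1, 2, 3, 4]

Answer: -15 27 32 45 21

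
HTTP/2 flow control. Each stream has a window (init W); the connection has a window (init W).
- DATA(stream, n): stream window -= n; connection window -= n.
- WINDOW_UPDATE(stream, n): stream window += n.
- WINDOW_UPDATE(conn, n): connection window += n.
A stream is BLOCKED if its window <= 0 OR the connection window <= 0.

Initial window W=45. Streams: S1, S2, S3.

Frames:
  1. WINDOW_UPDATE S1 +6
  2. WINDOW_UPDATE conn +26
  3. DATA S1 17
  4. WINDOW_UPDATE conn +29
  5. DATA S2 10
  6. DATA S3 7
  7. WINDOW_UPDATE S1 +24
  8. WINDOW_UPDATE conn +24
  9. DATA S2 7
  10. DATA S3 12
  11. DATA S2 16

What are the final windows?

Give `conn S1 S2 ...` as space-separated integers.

Answer: 55 58 12 26

Derivation:
Op 1: conn=45 S1=51 S2=45 S3=45 blocked=[]
Op 2: conn=71 S1=51 S2=45 S3=45 blocked=[]
Op 3: conn=54 S1=34 S2=45 S3=45 blocked=[]
Op 4: conn=83 S1=34 S2=45 S3=45 blocked=[]
Op 5: conn=73 S1=34 S2=35 S3=45 blocked=[]
Op 6: conn=66 S1=34 S2=35 S3=38 blocked=[]
Op 7: conn=66 S1=58 S2=35 S3=38 blocked=[]
Op 8: conn=90 S1=58 S2=35 S3=38 blocked=[]
Op 9: conn=83 S1=58 S2=28 S3=38 blocked=[]
Op 10: conn=71 S1=58 S2=28 S3=26 blocked=[]
Op 11: conn=55 S1=58 S2=12 S3=26 blocked=[]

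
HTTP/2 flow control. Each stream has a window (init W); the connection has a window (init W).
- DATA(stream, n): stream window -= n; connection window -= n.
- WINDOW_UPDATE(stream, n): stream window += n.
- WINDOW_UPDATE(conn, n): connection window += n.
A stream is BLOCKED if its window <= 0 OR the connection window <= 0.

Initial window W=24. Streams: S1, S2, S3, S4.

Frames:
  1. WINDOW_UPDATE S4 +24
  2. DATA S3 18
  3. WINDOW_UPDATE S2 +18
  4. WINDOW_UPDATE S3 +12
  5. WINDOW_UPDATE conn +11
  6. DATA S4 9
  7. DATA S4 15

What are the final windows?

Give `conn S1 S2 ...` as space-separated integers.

Answer: -7 24 42 18 24

Derivation:
Op 1: conn=24 S1=24 S2=24 S3=24 S4=48 blocked=[]
Op 2: conn=6 S1=24 S2=24 S3=6 S4=48 blocked=[]
Op 3: conn=6 S1=24 S2=42 S3=6 S4=48 blocked=[]
Op 4: conn=6 S1=24 S2=42 S3=18 S4=48 blocked=[]
Op 5: conn=17 S1=24 S2=42 S3=18 S4=48 blocked=[]
Op 6: conn=8 S1=24 S2=42 S3=18 S4=39 blocked=[]
Op 7: conn=-7 S1=24 S2=42 S3=18 S4=24 blocked=[1, 2, 3, 4]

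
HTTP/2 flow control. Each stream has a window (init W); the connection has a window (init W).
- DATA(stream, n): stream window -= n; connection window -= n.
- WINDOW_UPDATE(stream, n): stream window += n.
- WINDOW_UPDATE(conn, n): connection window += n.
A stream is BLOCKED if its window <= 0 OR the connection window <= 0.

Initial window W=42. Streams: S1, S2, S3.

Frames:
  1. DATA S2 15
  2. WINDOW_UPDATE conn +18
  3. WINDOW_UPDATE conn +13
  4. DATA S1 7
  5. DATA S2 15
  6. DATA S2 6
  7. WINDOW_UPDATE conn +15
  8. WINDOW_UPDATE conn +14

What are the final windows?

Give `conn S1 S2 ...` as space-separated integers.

Answer: 59 35 6 42

Derivation:
Op 1: conn=27 S1=42 S2=27 S3=42 blocked=[]
Op 2: conn=45 S1=42 S2=27 S3=42 blocked=[]
Op 3: conn=58 S1=42 S2=27 S3=42 blocked=[]
Op 4: conn=51 S1=35 S2=27 S3=42 blocked=[]
Op 5: conn=36 S1=35 S2=12 S3=42 blocked=[]
Op 6: conn=30 S1=35 S2=6 S3=42 blocked=[]
Op 7: conn=45 S1=35 S2=6 S3=42 blocked=[]
Op 8: conn=59 S1=35 S2=6 S3=42 blocked=[]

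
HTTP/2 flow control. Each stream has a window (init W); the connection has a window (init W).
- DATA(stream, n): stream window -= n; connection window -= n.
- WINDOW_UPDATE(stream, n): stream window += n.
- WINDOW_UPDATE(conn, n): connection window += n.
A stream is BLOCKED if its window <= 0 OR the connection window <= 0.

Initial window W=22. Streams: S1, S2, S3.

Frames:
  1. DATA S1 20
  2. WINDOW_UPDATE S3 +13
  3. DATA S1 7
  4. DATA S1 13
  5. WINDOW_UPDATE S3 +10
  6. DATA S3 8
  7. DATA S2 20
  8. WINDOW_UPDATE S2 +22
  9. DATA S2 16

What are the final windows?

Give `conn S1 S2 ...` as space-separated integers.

Op 1: conn=2 S1=2 S2=22 S3=22 blocked=[]
Op 2: conn=2 S1=2 S2=22 S3=35 blocked=[]
Op 3: conn=-5 S1=-5 S2=22 S3=35 blocked=[1, 2, 3]
Op 4: conn=-18 S1=-18 S2=22 S3=35 blocked=[1, 2, 3]
Op 5: conn=-18 S1=-18 S2=22 S3=45 blocked=[1, 2, 3]
Op 6: conn=-26 S1=-18 S2=22 S3=37 blocked=[1, 2, 3]
Op 7: conn=-46 S1=-18 S2=2 S3=37 blocked=[1, 2, 3]
Op 8: conn=-46 S1=-18 S2=24 S3=37 blocked=[1, 2, 3]
Op 9: conn=-62 S1=-18 S2=8 S3=37 blocked=[1, 2, 3]

Answer: -62 -18 8 37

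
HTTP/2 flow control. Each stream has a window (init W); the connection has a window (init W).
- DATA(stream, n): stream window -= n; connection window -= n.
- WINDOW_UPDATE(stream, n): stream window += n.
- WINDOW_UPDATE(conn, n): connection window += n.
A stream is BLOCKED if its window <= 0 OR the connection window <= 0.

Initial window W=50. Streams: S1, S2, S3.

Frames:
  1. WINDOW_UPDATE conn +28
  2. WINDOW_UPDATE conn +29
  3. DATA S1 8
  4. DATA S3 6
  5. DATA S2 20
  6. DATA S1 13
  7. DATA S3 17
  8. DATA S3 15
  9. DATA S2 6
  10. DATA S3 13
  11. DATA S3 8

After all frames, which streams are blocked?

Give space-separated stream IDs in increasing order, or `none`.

Op 1: conn=78 S1=50 S2=50 S3=50 blocked=[]
Op 2: conn=107 S1=50 S2=50 S3=50 blocked=[]
Op 3: conn=99 S1=42 S2=50 S3=50 blocked=[]
Op 4: conn=93 S1=42 S2=50 S3=44 blocked=[]
Op 5: conn=73 S1=42 S2=30 S3=44 blocked=[]
Op 6: conn=60 S1=29 S2=30 S3=44 blocked=[]
Op 7: conn=43 S1=29 S2=30 S3=27 blocked=[]
Op 8: conn=28 S1=29 S2=30 S3=12 blocked=[]
Op 9: conn=22 S1=29 S2=24 S3=12 blocked=[]
Op 10: conn=9 S1=29 S2=24 S3=-1 blocked=[3]
Op 11: conn=1 S1=29 S2=24 S3=-9 blocked=[3]

Answer: S3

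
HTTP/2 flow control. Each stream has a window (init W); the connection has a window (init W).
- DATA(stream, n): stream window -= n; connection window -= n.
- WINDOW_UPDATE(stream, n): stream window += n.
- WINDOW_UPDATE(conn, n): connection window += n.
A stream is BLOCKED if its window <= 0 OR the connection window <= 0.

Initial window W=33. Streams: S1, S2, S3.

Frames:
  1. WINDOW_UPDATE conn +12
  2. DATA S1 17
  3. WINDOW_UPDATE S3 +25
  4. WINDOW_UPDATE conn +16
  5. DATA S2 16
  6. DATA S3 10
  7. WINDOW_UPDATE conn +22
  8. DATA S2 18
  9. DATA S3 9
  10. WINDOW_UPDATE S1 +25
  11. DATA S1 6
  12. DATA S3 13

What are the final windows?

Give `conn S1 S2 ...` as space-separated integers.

Answer: -6 35 -1 26

Derivation:
Op 1: conn=45 S1=33 S2=33 S3=33 blocked=[]
Op 2: conn=28 S1=16 S2=33 S3=33 blocked=[]
Op 3: conn=28 S1=16 S2=33 S3=58 blocked=[]
Op 4: conn=44 S1=16 S2=33 S3=58 blocked=[]
Op 5: conn=28 S1=16 S2=17 S3=58 blocked=[]
Op 6: conn=18 S1=16 S2=17 S3=48 blocked=[]
Op 7: conn=40 S1=16 S2=17 S3=48 blocked=[]
Op 8: conn=22 S1=16 S2=-1 S3=48 blocked=[2]
Op 9: conn=13 S1=16 S2=-1 S3=39 blocked=[2]
Op 10: conn=13 S1=41 S2=-1 S3=39 blocked=[2]
Op 11: conn=7 S1=35 S2=-1 S3=39 blocked=[2]
Op 12: conn=-6 S1=35 S2=-1 S3=26 blocked=[1, 2, 3]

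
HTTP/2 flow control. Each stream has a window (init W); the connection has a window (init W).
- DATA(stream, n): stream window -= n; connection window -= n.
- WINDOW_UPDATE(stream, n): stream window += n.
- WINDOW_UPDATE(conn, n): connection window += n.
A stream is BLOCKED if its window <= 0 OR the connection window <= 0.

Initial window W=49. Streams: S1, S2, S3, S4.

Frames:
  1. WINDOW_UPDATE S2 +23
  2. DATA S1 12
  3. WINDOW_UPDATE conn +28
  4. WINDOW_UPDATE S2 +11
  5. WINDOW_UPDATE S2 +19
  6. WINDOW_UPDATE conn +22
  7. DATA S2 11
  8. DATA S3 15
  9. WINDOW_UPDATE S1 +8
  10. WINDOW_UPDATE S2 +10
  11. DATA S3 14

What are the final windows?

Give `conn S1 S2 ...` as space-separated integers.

Answer: 47 45 101 20 49

Derivation:
Op 1: conn=49 S1=49 S2=72 S3=49 S4=49 blocked=[]
Op 2: conn=37 S1=37 S2=72 S3=49 S4=49 blocked=[]
Op 3: conn=65 S1=37 S2=72 S3=49 S4=49 blocked=[]
Op 4: conn=65 S1=37 S2=83 S3=49 S4=49 blocked=[]
Op 5: conn=65 S1=37 S2=102 S3=49 S4=49 blocked=[]
Op 6: conn=87 S1=37 S2=102 S3=49 S4=49 blocked=[]
Op 7: conn=76 S1=37 S2=91 S3=49 S4=49 blocked=[]
Op 8: conn=61 S1=37 S2=91 S3=34 S4=49 blocked=[]
Op 9: conn=61 S1=45 S2=91 S3=34 S4=49 blocked=[]
Op 10: conn=61 S1=45 S2=101 S3=34 S4=49 blocked=[]
Op 11: conn=47 S1=45 S2=101 S3=20 S4=49 blocked=[]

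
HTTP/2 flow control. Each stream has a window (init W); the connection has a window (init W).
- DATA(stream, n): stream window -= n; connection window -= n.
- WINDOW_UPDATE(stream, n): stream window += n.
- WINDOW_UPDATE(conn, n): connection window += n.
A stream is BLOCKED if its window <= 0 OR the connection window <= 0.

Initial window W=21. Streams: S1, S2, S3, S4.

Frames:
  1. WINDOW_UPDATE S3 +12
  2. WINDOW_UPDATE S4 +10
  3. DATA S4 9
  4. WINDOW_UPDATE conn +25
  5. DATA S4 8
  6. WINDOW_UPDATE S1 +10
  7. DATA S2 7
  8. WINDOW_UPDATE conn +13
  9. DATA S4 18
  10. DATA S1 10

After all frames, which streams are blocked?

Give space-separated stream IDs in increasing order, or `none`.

Op 1: conn=21 S1=21 S2=21 S3=33 S4=21 blocked=[]
Op 2: conn=21 S1=21 S2=21 S3=33 S4=31 blocked=[]
Op 3: conn=12 S1=21 S2=21 S3=33 S4=22 blocked=[]
Op 4: conn=37 S1=21 S2=21 S3=33 S4=22 blocked=[]
Op 5: conn=29 S1=21 S2=21 S3=33 S4=14 blocked=[]
Op 6: conn=29 S1=31 S2=21 S3=33 S4=14 blocked=[]
Op 7: conn=22 S1=31 S2=14 S3=33 S4=14 blocked=[]
Op 8: conn=35 S1=31 S2=14 S3=33 S4=14 blocked=[]
Op 9: conn=17 S1=31 S2=14 S3=33 S4=-4 blocked=[4]
Op 10: conn=7 S1=21 S2=14 S3=33 S4=-4 blocked=[4]

Answer: S4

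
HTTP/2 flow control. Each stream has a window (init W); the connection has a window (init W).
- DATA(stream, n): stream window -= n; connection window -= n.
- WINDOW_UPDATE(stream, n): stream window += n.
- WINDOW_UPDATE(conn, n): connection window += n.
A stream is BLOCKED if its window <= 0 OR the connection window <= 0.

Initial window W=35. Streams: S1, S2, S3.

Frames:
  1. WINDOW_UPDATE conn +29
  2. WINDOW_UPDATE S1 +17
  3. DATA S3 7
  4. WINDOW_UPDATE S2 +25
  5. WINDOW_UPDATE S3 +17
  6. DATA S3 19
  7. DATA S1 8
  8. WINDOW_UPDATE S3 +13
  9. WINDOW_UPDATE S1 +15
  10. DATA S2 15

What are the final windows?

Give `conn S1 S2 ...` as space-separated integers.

Op 1: conn=64 S1=35 S2=35 S3=35 blocked=[]
Op 2: conn=64 S1=52 S2=35 S3=35 blocked=[]
Op 3: conn=57 S1=52 S2=35 S3=28 blocked=[]
Op 4: conn=57 S1=52 S2=60 S3=28 blocked=[]
Op 5: conn=57 S1=52 S2=60 S3=45 blocked=[]
Op 6: conn=38 S1=52 S2=60 S3=26 blocked=[]
Op 7: conn=30 S1=44 S2=60 S3=26 blocked=[]
Op 8: conn=30 S1=44 S2=60 S3=39 blocked=[]
Op 9: conn=30 S1=59 S2=60 S3=39 blocked=[]
Op 10: conn=15 S1=59 S2=45 S3=39 blocked=[]

Answer: 15 59 45 39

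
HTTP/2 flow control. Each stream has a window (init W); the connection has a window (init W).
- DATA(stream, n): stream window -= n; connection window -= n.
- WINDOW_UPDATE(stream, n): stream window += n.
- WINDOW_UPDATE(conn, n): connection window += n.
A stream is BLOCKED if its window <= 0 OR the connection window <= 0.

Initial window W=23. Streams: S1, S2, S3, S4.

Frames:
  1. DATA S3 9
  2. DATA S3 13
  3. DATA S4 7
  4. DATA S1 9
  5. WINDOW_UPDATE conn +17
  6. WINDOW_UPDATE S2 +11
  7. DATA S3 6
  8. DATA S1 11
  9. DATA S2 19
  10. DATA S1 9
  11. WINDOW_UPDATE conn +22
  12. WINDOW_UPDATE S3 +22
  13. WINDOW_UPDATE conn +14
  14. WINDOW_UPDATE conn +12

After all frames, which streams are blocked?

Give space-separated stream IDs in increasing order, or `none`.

Answer: S1

Derivation:
Op 1: conn=14 S1=23 S2=23 S3=14 S4=23 blocked=[]
Op 2: conn=1 S1=23 S2=23 S3=1 S4=23 blocked=[]
Op 3: conn=-6 S1=23 S2=23 S3=1 S4=16 blocked=[1, 2, 3, 4]
Op 4: conn=-15 S1=14 S2=23 S3=1 S4=16 blocked=[1, 2, 3, 4]
Op 5: conn=2 S1=14 S2=23 S3=1 S4=16 blocked=[]
Op 6: conn=2 S1=14 S2=34 S3=1 S4=16 blocked=[]
Op 7: conn=-4 S1=14 S2=34 S3=-5 S4=16 blocked=[1, 2, 3, 4]
Op 8: conn=-15 S1=3 S2=34 S3=-5 S4=16 blocked=[1, 2, 3, 4]
Op 9: conn=-34 S1=3 S2=15 S3=-5 S4=16 blocked=[1, 2, 3, 4]
Op 10: conn=-43 S1=-6 S2=15 S3=-5 S4=16 blocked=[1, 2, 3, 4]
Op 11: conn=-21 S1=-6 S2=15 S3=-5 S4=16 blocked=[1, 2, 3, 4]
Op 12: conn=-21 S1=-6 S2=15 S3=17 S4=16 blocked=[1, 2, 3, 4]
Op 13: conn=-7 S1=-6 S2=15 S3=17 S4=16 blocked=[1, 2, 3, 4]
Op 14: conn=5 S1=-6 S2=15 S3=17 S4=16 blocked=[1]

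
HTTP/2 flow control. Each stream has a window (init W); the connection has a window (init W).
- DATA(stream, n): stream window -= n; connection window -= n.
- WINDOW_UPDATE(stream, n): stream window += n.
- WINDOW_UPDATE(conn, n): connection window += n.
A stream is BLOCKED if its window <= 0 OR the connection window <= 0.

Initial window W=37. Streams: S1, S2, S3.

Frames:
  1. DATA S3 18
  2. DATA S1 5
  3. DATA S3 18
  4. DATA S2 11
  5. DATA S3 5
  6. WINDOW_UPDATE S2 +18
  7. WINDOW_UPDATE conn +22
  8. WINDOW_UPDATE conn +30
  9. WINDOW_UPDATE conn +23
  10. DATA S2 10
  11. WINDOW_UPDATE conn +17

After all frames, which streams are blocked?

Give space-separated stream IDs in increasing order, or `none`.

Op 1: conn=19 S1=37 S2=37 S3=19 blocked=[]
Op 2: conn=14 S1=32 S2=37 S3=19 blocked=[]
Op 3: conn=-4 S1=32 S2=37 S3=1 blocked=[1, 2, 3]
Op 4: conn=-15 S1=32 S2=26 S3=1 blocked=[1, 2, 3]
Op 5: conn=-20 S1=32 S2=26 S3=-4 blocked=[1, 2, 3]
Op 6: conn=-20 S1=32 S2=44 S3=-4 blocked=[1, 2, 3]
Op 7: conn=2 S1=32 S2=44 S3=-4 blocked=[3]
Op 8: conn=32 S1=32 S2=44 S3=-4 blocked=[3]
Op 9: conn=55 S1=32 S2=44 S3=-4 blocked=[3]
Op 10: conn=45 S1=32 S2=34 S3=-4 blocked=[3]
Op 11: conn=62 S1=32 S2=34 S3=-4 blocked=[3]

Answer: S3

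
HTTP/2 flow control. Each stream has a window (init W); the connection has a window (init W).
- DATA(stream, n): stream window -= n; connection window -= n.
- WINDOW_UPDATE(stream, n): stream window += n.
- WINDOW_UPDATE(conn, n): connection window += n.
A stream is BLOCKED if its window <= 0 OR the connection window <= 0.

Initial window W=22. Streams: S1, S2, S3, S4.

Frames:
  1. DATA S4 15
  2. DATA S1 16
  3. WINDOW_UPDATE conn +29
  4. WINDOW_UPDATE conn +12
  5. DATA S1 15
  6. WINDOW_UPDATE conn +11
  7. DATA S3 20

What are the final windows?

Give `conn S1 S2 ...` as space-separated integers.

Op 1: conn=7 S1=22 S2=22 S3=22 S4=7 blocked=[]
Op 2: conn=-9 S1=6 S2=22 S3=22 S4=7 blocked=[1, 2, 3, 4]
Op 3: conn=20 S1=6 S2=22 S3=22 S4=7 blocked=[]
Op 4: conn=32 S1=6 S2=22 S3=22 S4=7 blocked=[]
Op 5: conn=17 S1=-9 S2=22 S3=22 S4=7 blocked=[1]
Op 6: conn=28 S1=-9 S2=22 S3=22 S4=7 blocked=[1]
Op 7: conn=8 S1=-9 S2=22 S3=2 S4=7 blocked=[1]

Answer: 8 -9 22 2 7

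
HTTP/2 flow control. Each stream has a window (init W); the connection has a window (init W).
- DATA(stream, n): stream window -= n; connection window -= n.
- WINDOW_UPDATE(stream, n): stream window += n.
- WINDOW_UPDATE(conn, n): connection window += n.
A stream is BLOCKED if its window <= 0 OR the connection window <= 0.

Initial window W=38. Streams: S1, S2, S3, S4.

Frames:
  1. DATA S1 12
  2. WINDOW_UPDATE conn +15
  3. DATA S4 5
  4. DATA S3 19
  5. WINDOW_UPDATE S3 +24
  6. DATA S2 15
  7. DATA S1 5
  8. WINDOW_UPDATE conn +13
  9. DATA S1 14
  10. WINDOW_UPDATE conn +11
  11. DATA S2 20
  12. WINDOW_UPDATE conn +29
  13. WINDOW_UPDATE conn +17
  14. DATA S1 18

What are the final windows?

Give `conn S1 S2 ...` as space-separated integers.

Op 1: conn=26 S1=26 S2=38 S3=38 S4=38 blocked=[]
Op 2: conn=41 S1=26 S2=38 S3=38 S4=38 blocked=[]
Op 3: conn=36 S1=26 S2=38 S3=38 S4=33 blocked=[]
Op 4: conn=17 S1=26 S2=38 S3=19 S4=33 blocked=[]
Op 5: conn=17 S1=26 S2=38 S3=43 S4=33 blocked=[]
Op 6: conn=2 S1=26 S2=23 S3=43 S4=33 blocked=[]
Op 7: conn=-3 S1=21 S2=23 S3=43 S4=33 blocked=[1, 2, 3, 4]
Op 8: conn=10 S1=21 S2=23 S3=43 S4=33 blocked=[]
Op 9: conn=-4 S1=7 S2=23 S3=43 S4=33 blocked=[1, 2, 3, 4]
Op 10: conn=7 S1=7 S2=23 S3=43 S4=33 blocked=[]
Op 11: conn=-13 S1=7 S2=3 S3=43 S4=33 blocked=[1, 2, 3, 4]
Op 12: conn=16 S1=7 S2=3 S3=43 S4=33 blocked=[]
Op 13: conn=33 S1=7 S2=3 S3=43 S4=33 blocked=[]
Op 14: conn=15 S1=-11 S2=3 S3=43 S4=33 blocked=[1]

Answer: 15 -11 3 43 33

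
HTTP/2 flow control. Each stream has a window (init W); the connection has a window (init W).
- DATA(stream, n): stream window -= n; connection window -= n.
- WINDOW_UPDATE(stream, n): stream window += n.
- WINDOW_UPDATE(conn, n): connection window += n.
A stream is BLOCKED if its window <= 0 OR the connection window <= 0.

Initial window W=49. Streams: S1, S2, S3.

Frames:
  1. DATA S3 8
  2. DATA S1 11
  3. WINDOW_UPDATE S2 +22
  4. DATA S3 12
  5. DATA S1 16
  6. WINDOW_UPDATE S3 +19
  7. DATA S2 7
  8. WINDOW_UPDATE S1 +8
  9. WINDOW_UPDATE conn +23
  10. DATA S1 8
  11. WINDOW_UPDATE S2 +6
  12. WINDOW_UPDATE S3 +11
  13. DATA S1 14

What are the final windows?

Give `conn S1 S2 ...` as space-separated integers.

Op 1: conn=41 S1=49 S2=49 S3=41 blocked=[]
Op 2: conn=30 S1=38 S2=49 S3=41 blocked=[]
Op 3: conn=30 S1=38 S2=71 S3=41 blocked=[]
Op 4: conn=18 S1=38 S2=71 S3=29 blocked=[]
Op 5: conn=2 S1=22 S2=71 S3=29 blocked=[]
Op 6: conn=2 S1=22 S2=71 S3=48 blocked=[]
Op 7: conn=-5 S1=22 S2=64 S3=48 blocked=[1, 2, 3]
Op 8: conn=-5 S1=30 S2=64 S3=48 blocked=[1, 2, 3]
Op 9: conn=18 S1=30 S2=64 S3=48 blocked=[]
Op 10: conn=10 S1=22 S2=64 S3=48 blocked=[]
Op 11: conn=10 S1=22 S2=70 S3=48 blocked=[]
Op 12: conn=10 S1=22 S2=70 S3=59 blocked=[]
Op 13: conn=-4 S1=8 S2=70 S3=59 blocked=[1, 2, 3]

Answer: -4 8 70 59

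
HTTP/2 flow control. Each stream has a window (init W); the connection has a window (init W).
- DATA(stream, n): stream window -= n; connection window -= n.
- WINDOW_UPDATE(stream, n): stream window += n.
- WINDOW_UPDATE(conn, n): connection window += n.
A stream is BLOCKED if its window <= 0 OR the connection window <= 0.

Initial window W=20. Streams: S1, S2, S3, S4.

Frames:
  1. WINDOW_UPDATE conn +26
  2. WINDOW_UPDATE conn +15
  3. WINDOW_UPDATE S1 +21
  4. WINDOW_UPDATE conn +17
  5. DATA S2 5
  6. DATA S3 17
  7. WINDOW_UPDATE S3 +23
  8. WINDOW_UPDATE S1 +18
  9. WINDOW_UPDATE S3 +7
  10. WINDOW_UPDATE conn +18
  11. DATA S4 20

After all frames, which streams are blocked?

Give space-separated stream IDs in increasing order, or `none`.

Op 1: conn=46 S1=20 S2=20 S3=20 S4=20 blocked=[]
Op 2: conn=61 S1=20 S2=20 S3=20 S4=20 blocked=[]
Op 3: conn=61 S1=41 S2=20 S3=20 S4=20 blocked=[]
Op 4: conn=78 S1=41 S2=20 S3=20 S4=20 blocked=[]
Op 5: conn=73 S1=41 S2=15 S3=20 S4=20 blocked=[]
Op 6: conn=56 S1=41 S2=15 S3=3 S4=20 blocked=[]
Op 7: conn=56 S1=41 S2=15 S3=26 S4=20 blocked=[]
Op 8: conn=56 S1=59 S2=15 S3=26 S4=20 blocked=[]
Op 9: conn=56 S1=59 S2=15 S3=33 S4=20 blocked=[]
Op 10: conn=74 S1=59 S2=15 S3=33 S4=20 blocked=[]
Op 11: conn=54 S1=59 S2=15 S3=33 S4=0 blocked=[4]

Answer: S4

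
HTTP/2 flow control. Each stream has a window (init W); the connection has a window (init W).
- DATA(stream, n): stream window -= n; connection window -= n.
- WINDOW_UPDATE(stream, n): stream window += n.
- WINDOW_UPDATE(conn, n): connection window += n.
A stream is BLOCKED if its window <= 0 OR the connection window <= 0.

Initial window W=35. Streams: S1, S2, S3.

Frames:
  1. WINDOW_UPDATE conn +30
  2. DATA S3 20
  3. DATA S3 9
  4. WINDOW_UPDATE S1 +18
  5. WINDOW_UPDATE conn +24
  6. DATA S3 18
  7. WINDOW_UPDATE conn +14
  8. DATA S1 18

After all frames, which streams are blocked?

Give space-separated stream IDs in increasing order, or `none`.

Op 1: conn=65 S1=35 S2=35 S3=35 blocked=[]
Op 2: conn=45 S1=35 S2=35 S3=15 blocked=[]
Op 3: conn=36 S1=35 S2=35 S3=6 blocked=[]
Op 4: conn=36 S1=53 S2=35 S3=6 blocked=[]
Op 5: conn=60 S1=53 S2=35 S3=6 blocked=[]
Op 6: conn=42 S1=53 S2=35 S3=-12 blocked=[3]
Op 7: conn=56 S1=53 S2=35 S3=-12 blocked=[3]
Op 8: conn=38 S1=35 S2=35 S3=-12 blocked=[3]

Answer: S3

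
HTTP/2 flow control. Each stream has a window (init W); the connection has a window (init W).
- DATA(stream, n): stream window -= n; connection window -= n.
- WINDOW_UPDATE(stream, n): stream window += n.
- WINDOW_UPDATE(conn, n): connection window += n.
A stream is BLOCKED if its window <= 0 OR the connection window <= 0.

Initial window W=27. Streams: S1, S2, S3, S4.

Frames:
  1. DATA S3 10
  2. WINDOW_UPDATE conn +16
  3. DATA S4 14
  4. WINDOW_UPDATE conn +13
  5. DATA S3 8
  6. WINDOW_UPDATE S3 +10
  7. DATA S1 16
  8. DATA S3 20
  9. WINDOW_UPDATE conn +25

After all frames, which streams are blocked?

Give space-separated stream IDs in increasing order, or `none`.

Op 1: conn=17 S1=27 S2=27 S3=17 S4=27 blocked=[]
Op 2: conn=33 S1=27 S2=27 S3=17 S4=27 blocked=[]
Op 3: conn=19 S1=27 S2=27 S3=17 S4=13 blocked=[]
Op 4: conn=32 S1=27 S2=27 S3=17 S4=13 blocked=[]
Op 5: conn=24 S1=27 S2=27 S3=9 S4=13 blocked=[]
Op 6: conn=24 S1=27 S2=27 S3=19 S4=13 blocked=[]
Op 7: conn=8 S1=11 S2=27 S3=19 S4=13 blocked=[]
Op 8: conn=-12 S1=11 S2=27 S3=-1 S4=13 blocked=[1, 2, 3, 4]
Op 9: conn=13 S1=11 S2=27 S3=-1 S4=13 blocked=[3]

Answer: S3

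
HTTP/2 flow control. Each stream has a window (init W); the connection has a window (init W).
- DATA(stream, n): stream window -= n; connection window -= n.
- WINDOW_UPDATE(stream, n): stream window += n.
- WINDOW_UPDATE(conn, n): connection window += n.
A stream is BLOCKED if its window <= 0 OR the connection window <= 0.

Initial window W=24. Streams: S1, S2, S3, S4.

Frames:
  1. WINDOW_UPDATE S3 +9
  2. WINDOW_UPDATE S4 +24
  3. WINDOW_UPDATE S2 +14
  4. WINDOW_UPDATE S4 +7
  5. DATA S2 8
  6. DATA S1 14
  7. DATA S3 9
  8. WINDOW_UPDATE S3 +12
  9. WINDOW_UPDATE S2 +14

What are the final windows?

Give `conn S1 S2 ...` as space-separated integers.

Answer: -7 10 44 36 55

Derivation:
Op 1: conn=24 S1=24 S2=24 S3=33 S4=24 blocked=[]
Op 2: conn=24 S1=24 S2=24 S3=33 S4=48 blocked=[]
Op 3: conn=24 S1=24 S2=38 S3=33 S4=48 blocked=[]
Op 4: conn=24 S1=24 S2=38 S3=33 S4=55 blocked=[]
Op 5: conn=16 S1=24 S2=30 S3=33 S4=55 blocked=[]
Op 6: conn=2 S1=10 S2=30 S3=33 S4=55 blocked=[]
Op 7: conn=-7 S1=10 S2=30 S3=24 S4=55 blocked=[1, 2, 3, 4]
Op 8: conn=-7 S1=10 S2=30 S3=36 S4=55 blocked=[1, 2, 3, 4]
Op 9: conn=-7 S1=10 S2=44 S3=36 S4=55 blocked=[1, 2, 3, 4]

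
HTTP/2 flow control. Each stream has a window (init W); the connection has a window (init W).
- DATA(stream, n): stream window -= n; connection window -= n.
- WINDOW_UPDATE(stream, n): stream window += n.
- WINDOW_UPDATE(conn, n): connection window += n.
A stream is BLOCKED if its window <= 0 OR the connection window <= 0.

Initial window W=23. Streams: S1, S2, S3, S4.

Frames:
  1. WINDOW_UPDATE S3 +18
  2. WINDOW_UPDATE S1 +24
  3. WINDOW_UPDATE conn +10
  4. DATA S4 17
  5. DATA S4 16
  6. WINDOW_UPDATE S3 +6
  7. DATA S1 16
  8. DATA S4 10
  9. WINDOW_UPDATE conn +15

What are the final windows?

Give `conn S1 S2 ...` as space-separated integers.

Op 1: conn=23 S1=23 S2=23 S3=41 S4=23 blocked=[]
Op 2: conn=23 S1=47 S2=23 S3=41 S4=23 blocked=[]
Op 3: conn=33 S1=47 S2=23 S3=41 S4=23 blocked=[]
Op 4: conn=16 S1=47 S2=23 S3=41 S4=6 blocked=[]
Op 5: conn=0 S1=47 S2=23 S3=41 S4=-10 blocked=[1, 2, 3, 4]
Op 6: conn=0 S1=47 S2=23 S3=47 S4=-10 blocked=[1, 2, 3, 4]
Op 7: conn=-16 S1=31 S2=23 S3=47 S4=-10 blocked=[1, 2, 3, 4]
Op 8: conn=-26 S1=31 S2=23 S3=47 S4=-20 blocked=[1, 2, 3, 4]
Op 9: conn=-11 S1=31 S2=23 S3=47 S4=-20 blocked=[1, 2, 3, 4]

Answer: -11 31 23 47 -20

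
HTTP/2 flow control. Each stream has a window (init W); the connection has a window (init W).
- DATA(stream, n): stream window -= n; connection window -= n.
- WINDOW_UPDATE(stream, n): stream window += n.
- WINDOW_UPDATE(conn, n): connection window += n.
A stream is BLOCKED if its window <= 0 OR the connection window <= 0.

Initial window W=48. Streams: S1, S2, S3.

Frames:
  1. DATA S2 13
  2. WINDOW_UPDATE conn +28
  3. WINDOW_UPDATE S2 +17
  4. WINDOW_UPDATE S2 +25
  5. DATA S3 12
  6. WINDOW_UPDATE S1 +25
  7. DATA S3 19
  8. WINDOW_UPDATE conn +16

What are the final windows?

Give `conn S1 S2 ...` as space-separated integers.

Op 1: conn=35 S1=48 S2=35 S3=48 blocked=[]
Op 2: conn=63 S1=48 S2=35 S3=48 blocked=[]
Op 3: conn=63 S1=48 S2=52 S3=48 blocked=[]
Op 4: conn=63 S1=48 S2=77 S3=48 blocked=[]
Op 5: conn=51 S1=48 S2=77 S3=36 blocked=[]
Op 6: conn=51 S1=73 S2=77 S3=36 blocked=[]
Op 7: conn=32 S1=73 S2=77 S3=17 blocked=[]
Op 8: conn=48 S1=73 S2=77 S3=17 blocked=[]

Answer: 48 73 77 17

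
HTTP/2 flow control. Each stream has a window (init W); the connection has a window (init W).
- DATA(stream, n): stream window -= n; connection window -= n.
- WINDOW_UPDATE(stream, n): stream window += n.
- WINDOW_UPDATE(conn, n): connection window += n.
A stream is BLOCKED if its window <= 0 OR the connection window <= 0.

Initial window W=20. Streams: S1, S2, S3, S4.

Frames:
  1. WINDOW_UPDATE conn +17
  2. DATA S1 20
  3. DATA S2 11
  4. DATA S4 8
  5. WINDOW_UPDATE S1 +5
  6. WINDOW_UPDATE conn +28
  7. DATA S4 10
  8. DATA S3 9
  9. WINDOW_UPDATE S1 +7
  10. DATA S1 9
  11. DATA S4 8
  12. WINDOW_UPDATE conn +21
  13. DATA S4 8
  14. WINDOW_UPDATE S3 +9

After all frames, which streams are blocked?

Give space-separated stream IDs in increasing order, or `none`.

Op 1: conn=37 S1=20 S2=20 S3=20 S4=20 blocked=[]
Op 2: conn=17 S1=0 S2=20 S3=20 S4=20 blocked=[1]
Op 3: conn=6 S1=0 S2=9 S3=20 S4=20 blocked=[1]
Op 4: conn=-2 S1=0 S2=9 S3=20 S4=12 blocked=[1, 2, 3, 4]
Op 5: conn=-2 S1=5 S2=9 S3=20 S4=12 blocked=[1, 2, 3, 4]
Op 6: conn=26 S1=5 S2=9 S3=20 S4=12 blocked=[]
Op 7: conn=16 S1=5 S2=9 S3=20 S4=2 blocked=[]
Op 8: conn=7 S1=5 S2=9 S3=11 S4=2 blocked=[]
Op 9: conn=7 S1=12 S2=9 S3=11 S4=2 blocked=[]
Op 10: conn=-2 S1=3 S2=9 S3=11 S4=2 blocked=[1, 2, 3, 4]
Op 11: conn=-10 S1=3 S2=9 S3=11 S4=-6 blocked=[1, 2, 3, 4]
Op 12: conn=11 S1=3 S2=9 S3=11 S4=-6 blocked=[4]
Op 13: conn=3 S1=3 S2=9 S3=11 S4=-14 blocked=[4]
Op 14: conn=3 S1=3 S2=9 S3=20 S4=-14 blocked=[4]

Answer: S4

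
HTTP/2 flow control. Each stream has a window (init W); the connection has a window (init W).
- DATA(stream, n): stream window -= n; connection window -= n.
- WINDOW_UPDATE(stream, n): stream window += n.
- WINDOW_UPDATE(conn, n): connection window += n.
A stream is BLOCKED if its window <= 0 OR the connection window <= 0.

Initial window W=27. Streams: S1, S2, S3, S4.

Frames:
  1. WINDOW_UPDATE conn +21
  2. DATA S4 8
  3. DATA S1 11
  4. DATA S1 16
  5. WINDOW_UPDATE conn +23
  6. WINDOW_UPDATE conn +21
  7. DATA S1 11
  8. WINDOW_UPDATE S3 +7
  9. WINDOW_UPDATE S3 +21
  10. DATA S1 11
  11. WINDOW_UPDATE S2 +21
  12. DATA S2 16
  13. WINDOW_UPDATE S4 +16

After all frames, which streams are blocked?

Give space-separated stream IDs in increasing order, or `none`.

Answer: S1

Derivation:
Op 1: conn=48 S1=27 S2=27 S3=27 S4=27 blocked=[]
Op 2: conn=40 S1=27 S2=27 S3=27 S4=19 blocked=[]
Op 3: conn=29 S1=16 S2=27 S3=27 S4=19 blocked=[]
Op 4: conn=13 S1=0 S2=27 S3=27 S4=19 blocked=[1]
Op 5: conn=36 S1=0 S2=27 S3=27 S4=19 blocked=[1]
Op 6: conn=57 S1=0 S2=27 S3=27 S4=19 blocked=[1]
Op 7: conn=46 S1=-11 S2=27 S3=27 S4=19 blocked=[1]
Op 8: conn=46 S1=-11 S2=27 S3=34 S4=19 blocked=[1]
Op 9: conn=46 S1=-11 S2=27 S3=55 S4=19 blocked=[1]
Op 10: conn=35 S1=-22 S2=27 S3=55 S4=19 blocked=[1]
Op 11: conn=35 S1=-22 S2=48 S3=55 S4=19 blocked=[1]
Op 12: conn=19 S1=-22 S2=32 S3=55 S4=19 blocked=[1]
Op 13: conn=19 S1=-22 S2=32 S3=55 S4=35 blocked=[1]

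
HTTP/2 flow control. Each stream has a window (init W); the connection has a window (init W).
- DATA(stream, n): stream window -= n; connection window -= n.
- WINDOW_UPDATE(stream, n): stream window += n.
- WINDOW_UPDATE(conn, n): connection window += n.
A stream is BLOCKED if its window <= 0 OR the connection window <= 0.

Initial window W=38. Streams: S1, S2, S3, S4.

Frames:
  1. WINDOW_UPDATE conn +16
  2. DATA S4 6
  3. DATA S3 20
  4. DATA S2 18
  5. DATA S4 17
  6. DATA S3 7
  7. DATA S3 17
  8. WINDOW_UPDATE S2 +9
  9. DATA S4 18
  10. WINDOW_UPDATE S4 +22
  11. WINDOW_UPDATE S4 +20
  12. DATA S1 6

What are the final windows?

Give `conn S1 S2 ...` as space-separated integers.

Op 1: conn=54 S1=38 S2=38 S3=38 S4=38 blocked=[]
Op 2: conn=48 S1=38 S2=38 S3=38 S4=32 blocked=[]
Op 3: conn=28 S1=38 S2=38 S3=18 S4=32 blocked=[]
Op 4: conn=10 S1=38 S2=20 S3=18 S4=32 blocked=[]
Op 5: conn=-7 S1=38 S2=20 S3=18 S4=15 blocked=[1, 2, 3, 4]
Op 6: conn=-14 S1=38 S2=20 S3=11 S4=15 blocked=[1, 2, 3, 4]
Op 7: conn=-31 S1=38 S2=20 S3=-6 S4=15 blocked=[1, 2, 3, 4]
Op 8: conn=-31 S1=38 S2=29 S3=-6 S4=15 blocked=[1, 2, 3, 4]
Op 9: conn=-49 S1=38 S2=29 S3=-6 S4=-3 blocked=[1, 2, 3, 4]
Op 10: conn=-49 S1=38 S2=29 S3=-6 S4=19 blocked=[1, 2, 3, 4]
Op 11: conn=-49 S1=38 S2=29 S3=-6 S4=39 blocked=[1, 2, 3, 4]
Op 12: conn=-55 S1=32 S2=29 S3=-6 S4=39 blocked=[1, 2, 3, 4]

Answer: -55 32 29 -6 39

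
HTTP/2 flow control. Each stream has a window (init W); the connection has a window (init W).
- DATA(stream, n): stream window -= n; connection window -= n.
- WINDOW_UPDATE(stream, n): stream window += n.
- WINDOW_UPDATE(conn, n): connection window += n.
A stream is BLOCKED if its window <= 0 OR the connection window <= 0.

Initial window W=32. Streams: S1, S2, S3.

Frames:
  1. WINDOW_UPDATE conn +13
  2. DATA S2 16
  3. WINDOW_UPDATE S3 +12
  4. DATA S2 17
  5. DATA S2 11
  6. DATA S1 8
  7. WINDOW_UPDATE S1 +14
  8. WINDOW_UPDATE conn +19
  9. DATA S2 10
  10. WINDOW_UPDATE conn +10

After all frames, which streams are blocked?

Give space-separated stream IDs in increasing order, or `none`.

Answer: S2

Derivation:
Op 1: conn=45 S1=32 S2=32 S3=32 blocked=[]
Op 2: conn=29 S1=32 S2=16 S3=32 blocked=[]
Op 3: conn=29 S1=32 S2=16 S3=44 blocked=[]
Op 4: conn=12 S1=32 S2=-1 S3=44 blocked=[2]
Op 5: conn=1 S1=32 S2=-12 S3=44 blocked=[2]
Op 6: conn=-7 S1=24 S2=-12 S3=44 blocked=[1, 2, 3]
Op 7: conn=-7 S1=38 S2=-12 S3=44 blocked=[1, 2, 3]
Op 8: conn=12 S1=38 S2=-12 S3=44 blocked=[2]
Op 9: conn=2 S1=38 S2=-22 S3=44 blocked=[2]
Op 10: conn=12 S1=38 S2=-22 S3=44 blocked=[2]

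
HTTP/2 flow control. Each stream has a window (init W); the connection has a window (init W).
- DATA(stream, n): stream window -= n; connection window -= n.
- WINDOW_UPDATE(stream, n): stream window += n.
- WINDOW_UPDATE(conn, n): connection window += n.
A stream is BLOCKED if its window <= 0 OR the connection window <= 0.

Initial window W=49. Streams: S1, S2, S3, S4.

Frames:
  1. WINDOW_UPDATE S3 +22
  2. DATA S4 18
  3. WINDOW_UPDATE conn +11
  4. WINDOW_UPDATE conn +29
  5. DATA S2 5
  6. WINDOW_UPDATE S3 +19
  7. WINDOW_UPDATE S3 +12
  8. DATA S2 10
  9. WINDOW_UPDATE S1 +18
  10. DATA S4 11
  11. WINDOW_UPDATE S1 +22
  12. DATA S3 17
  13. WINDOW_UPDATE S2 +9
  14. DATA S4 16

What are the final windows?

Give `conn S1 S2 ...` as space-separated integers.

Answer: 12 89 43 85 4

Derivation:
Op 1: conn=49 S1=49 S2=49 S3=71 S4=49 blocked=[]
Op 2: conn=31 S1=49 S2=49 S3=71 S4=31 blocked=[]
Op 3: conn=42 S1=49 S2=49 S3=71 S4=31 blocked=[]
Op 4: conn=71 S1=49 S2=49 S3=71 S4=31 blocked=[]
Op 5: conn=66 S1=49 S2=44 S3=71 S4=31 blocked=[]
Op 6: conn=66 S1=49 S2=44 S3=90 S4=31 blocked=[]
Op 7: conn=66 S1=49 S2=44 S3=102 S4=31 blocked=[]
Op 8: conn=56 S1=49 S2=34 S3=102 S4=31 blocked=[]
Op 9: conn=56 S1=67 S2=34 S3=102 S4=31 blocked=[]
Op 10: conn=45 S1=67 S2=34 S3=102 S4=20 blocked=[]
Op 11: conn=45 S1=89 S2=34 S3=102 S4=20 blocked=[]
Op 12: conn=28 S1=89 S2=34 S3=85 S4=20 blocked=[]
Op 13: conn=28 S1=89 S2=43 S3=85 S4=20 blocked=[]
Op 14: conn=12 S1=89 S2=43 S3=85 S4=4 blocked=[]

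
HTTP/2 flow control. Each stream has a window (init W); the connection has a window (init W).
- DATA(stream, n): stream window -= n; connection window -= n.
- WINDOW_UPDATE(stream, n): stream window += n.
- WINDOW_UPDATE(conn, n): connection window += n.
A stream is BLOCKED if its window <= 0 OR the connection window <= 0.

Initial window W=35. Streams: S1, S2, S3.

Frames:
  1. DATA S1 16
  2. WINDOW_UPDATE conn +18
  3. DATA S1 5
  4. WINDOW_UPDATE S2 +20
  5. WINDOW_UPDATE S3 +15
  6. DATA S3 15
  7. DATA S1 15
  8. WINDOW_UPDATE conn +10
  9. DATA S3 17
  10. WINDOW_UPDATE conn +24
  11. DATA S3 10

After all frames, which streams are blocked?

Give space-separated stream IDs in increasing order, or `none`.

Op 1: conn=19 S1=19 S2=35 S3=35 blocked=[]
Op 2: conn=37 S1=19 S2=35 S3=35 blocked=[]
Op 3: conn=32 S1=14 S2=35 S3=35 blocked=[]
Op 4: conn=32 S1=14 S2=55 S3=35 blocked=[]
Op 5: conn=32 S1=14 S2=55 S3=50 blocked=[]
Op 6: conn=17 S1=14 S2=55 S3=35 blocked=[]
Op 7: conn=2 S1=-1 S2=55 S3=35 blocked=[1]
Op 8: conn=12 S1=-1 S2=55 S3=35 blocked=[1]
Op 9: conn=-5 S1=-1 S2=55 S3=18 blocked=[1, 2, 3]
Op 10: conn=19 S1=-1 S2=55 S3=18 blocked=[1]
Op 11: conn=9 S1=-1 S2=55 S3=8 blocked=[1]

Answer: S1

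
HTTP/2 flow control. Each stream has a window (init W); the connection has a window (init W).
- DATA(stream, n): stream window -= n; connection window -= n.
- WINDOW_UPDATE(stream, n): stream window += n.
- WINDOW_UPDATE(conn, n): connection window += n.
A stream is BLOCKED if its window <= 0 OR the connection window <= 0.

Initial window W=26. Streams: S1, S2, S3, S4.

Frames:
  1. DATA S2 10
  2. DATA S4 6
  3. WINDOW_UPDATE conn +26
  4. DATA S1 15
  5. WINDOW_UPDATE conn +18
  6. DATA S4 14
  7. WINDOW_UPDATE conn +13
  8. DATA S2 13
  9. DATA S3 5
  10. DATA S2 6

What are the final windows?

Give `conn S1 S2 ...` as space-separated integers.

Op 1: conn=16 S1=26 S2=16 S3=26 S4=26 blocked=[]
Op 2: conn=10 S1=26 S2=16 S3=26 S4=20 blocked=[]
Op 3: conn=36 S1=26 S2=16 S3=26 S4=20 blocked=[]
Op 4: conn=21 S1=11 S2=16 S3=26 S4=20 blocked=[]
Op 5: conn=39 S1=11 S2=16 S3=26 S4=20 blocked=[]
Op 6: conn=25 S1=11 S2=16 S3=26 S4=6 blocked=[]
Op 7: conn=38 S1=11 S2=16 S3=26 S4=6 blocked=[]
Op 8: conn=25 S1=11 S2=3 S3=26 S4=6 blocked=[]
Op 9: conn=20 S1=11 S2=3 S3=21 S4=6 blocked=[]
Op 10: conn=14 S1=11 S2=-3 S3=21 S4=6 blocked=[2]

Answer: 14 11 -3 21 6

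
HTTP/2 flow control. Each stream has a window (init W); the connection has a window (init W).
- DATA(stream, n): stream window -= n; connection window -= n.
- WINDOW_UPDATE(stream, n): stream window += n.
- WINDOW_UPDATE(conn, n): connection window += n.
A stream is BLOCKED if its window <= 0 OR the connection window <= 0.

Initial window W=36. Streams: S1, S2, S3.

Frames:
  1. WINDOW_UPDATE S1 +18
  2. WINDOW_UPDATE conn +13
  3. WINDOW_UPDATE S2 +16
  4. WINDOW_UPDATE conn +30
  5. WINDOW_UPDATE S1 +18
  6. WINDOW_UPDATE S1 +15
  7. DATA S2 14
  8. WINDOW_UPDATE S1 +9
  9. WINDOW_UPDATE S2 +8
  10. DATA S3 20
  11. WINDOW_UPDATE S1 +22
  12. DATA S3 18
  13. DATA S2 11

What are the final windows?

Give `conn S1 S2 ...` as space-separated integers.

Op 1: conn=36 S1=54 S2=36 S3=36 blocked=[]
Op 2: conn=49 S1=54 S2=36 S3=36 blocked=[]
Op 3: conn=49 S1=54 S2=52 S3=36 blocked=[]
Op 4: conn=79 S1=54 S2=52 S3=36 blocked=[]
Op 5: conn=79 S1=72 S2=52 S3=36 blocked=[]
Op 6: conn=79 S1=87 S2=52 S3=36 blocked=[]
Op 7: conn=65 S1=87 S2=38 S3=36 blocked=[]
Op 8: conn=65 S1=96 S2=38 S3=36 blocked=[]
Op 9: conn=65 S1=96 S2=46 S3=36 blocked=[]
Op 10: conn=45 S1=96 S2=46 S3=16 blocked=[]
Op 11: conn=45 S1=118 S2=46 S3=16 blocked=[]
Op 12: conn=27 S1=118 S2=46 S3=-2 blocked=[3]
Op 13: conn=16 S1=118 S2=35 S3=-2 blocked=[3]

Answer: 16 118 35 -2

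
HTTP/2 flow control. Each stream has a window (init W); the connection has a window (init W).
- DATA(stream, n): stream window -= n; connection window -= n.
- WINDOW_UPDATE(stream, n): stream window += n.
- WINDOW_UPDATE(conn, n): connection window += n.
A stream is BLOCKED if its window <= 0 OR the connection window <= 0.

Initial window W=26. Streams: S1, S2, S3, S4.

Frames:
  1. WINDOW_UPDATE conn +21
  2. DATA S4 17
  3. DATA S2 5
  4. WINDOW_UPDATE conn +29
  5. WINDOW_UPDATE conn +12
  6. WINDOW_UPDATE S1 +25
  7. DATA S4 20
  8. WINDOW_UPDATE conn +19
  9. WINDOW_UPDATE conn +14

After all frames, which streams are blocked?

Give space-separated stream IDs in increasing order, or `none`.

Op 1: conn=47 S1=26 S2=26 S3=26 S4=26 blocked=[]
Op 2: conn=30 S1=26 S2=26 S3=26 S4=9 blocked=[]
Op 3: conn=25 S1=26 S2=21 S3=26 S4=9 blocked=[]
Op 4: conn=54 S1=26 S2=21 S3=26 S4=9 blocked=[]
Op 5: conn=66 S1=26 S2=21 S3=26 S4=9 blocked=[]
Op 6: conn=66 S1=51 S2=21 S3=26 S4=9 blocked=[]
Op 7: conn=46 S1=51 S2=21 S3=26 S4=-11 blocked=[4]
Op 8: conn=65 S1=51 S2=21 S3=26 S4=-11 blocked=[4]
Op 9: conn=79 S1=51 S2=21 S3=26 S4=-11 blocked=[4]

Answer: S4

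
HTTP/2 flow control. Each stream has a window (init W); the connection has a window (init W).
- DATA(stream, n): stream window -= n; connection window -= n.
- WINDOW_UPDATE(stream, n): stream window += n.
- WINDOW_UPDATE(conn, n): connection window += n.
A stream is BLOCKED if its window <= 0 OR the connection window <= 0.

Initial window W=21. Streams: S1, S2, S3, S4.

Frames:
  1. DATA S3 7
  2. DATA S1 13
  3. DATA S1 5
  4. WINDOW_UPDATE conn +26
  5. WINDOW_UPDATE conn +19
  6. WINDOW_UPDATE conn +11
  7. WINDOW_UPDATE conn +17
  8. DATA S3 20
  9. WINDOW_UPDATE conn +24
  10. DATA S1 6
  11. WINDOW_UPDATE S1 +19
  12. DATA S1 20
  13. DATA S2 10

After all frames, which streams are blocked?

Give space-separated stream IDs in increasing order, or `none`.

Op 1: conn=14 S1=21 S2=21 S3=14 S4=21 blocked=[]
Op 2: conn=1 S1=8 S2=21 S3=14 S4=21 blocked=[]
Op 3: conn=-4 S1=3 S2=21 S3=14 S4=21 blocked=[1, 2, 3, 4]
Op 4: conn=22 S1=3 S2=21 S3=14 S4=21 blocked=[]
Op 5: conn=41 S1=3 S2=21 S3=14 S4=21 blocked=[]
Op 6: conn=52 S1=3 S2=21 S3=14 S4=21 blocked=[]
Op 7: conn=69 S1=3 S2=21 S3=14 S4=21 blocked=[]
Op 8: conn=49 S1=3 S2=21 S3=-6 S4=21 blocked=[3]
Op 9: conn=73 S1=3 S2=21 S3=-6 S4=21 blocked=[3]
Op 10: conn=67 S1=-3 S2=21 S3=-6 S4=21 blocked=[1, 3]
Op 11: conn=67 S1=16 S2=21 S3=-6 S4=21 blocked=[3]
Op 12: conn=47 S1=-4 S2=21 S3=-6 S4=21 blocked=[1, 3]
Op 13: conn=37 S1=-4 S2=11 S3=-6 S4=21 blocked=[1, 3]

Answer: S1 S3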